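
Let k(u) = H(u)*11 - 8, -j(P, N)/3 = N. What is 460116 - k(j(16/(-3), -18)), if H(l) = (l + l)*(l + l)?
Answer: 331820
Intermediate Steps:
j(P, N) = -3*N
H(l) = 4*l² (H(l) = (2*l)*(2*l) = 4*l²)
k(u) = -8 + 44*u² (k(u) = (4*u²)*11 - 8 = 44*u² - 8 = -8 + 44*u²)
460116 - k(j(16/(-3), -18)) = 460116 - (-8 + 44*(-3*(-18))²) = 460116 - (-8 + 44*54²) = 460116 - (-8 + 44*2916) = 460116 - (-8 + 128304) = 460116 - 1*128296 = 460116 - 128296 = 331820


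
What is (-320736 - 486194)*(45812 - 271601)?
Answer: 182195917770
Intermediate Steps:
(-320736 - 486194)*(45812 - 271601) = -806930*(-225789) = 182195917770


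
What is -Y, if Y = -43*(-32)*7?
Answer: -9632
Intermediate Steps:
Y = 9632 (Y = 1376*7 = 9632)
-Y = -1*9632 = -9632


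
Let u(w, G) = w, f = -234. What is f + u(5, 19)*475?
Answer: 2141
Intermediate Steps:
f + u(5, 19)*475 = -234 + 5*475 = -234 + 2375 = 2141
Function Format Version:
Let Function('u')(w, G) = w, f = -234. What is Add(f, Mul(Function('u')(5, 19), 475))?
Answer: 2141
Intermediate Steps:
Add(f, Mul(Function('u')(5, 19), 475)) = Add(-234, Mul(5, 475)) = Add(-234, 2375) = 2141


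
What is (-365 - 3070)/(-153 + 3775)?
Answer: -3435/3622 ≈ -0.94837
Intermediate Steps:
(-365 - 3070)/(-153 + 3775) = -3435/3622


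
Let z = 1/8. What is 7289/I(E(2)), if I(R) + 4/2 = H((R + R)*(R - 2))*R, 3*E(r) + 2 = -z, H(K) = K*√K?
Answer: 200584741257216/334890571537 - 11357013058560*√2210/334890571537 ≈ -995.30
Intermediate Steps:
z = ⅛ ≈ 0.12500
H(K) = K^(3/2)
E(r) = -17/24 (E(r) = -⅔ + (-1*⅛)/3 = -⅔ + (⅓)*(-⅛) = -⅔ - 1/24 = -17/24)
I(R) = -2 + 2*R*√2*(R*(-2 + R))^(3/2) (I(R) = -2 + ((R + R)*(R - 2))^(3/2)*R = -2 + ((2*R)*(-2 + R))^(3/2)*R = -2 + (2*R*(-2 + R))^(3/2)*R = -2 + (2*√2*(R*(-2 + R))^(3/2))*R = -2 + 2*R*√2*(R*(-2 + R))^(3/2))
7289/I(E(2)) = 7289/(-2 + 2*(-17/24)*√2*(-17*(-2 - 17/24)/24)^(3/2)) = 7289/(-2 + 2*(-17/24)*√2*(-17/24*(-65/24))^(3/2)) = 7289/(-2 + 2*(-17/24)*√2*(1105/576)^(3/2)) = 7289/(-2 + 2*(-17/24)*√2*(1105*√1105/13824)) = 7289/(-2 - 18785*√2210/165888)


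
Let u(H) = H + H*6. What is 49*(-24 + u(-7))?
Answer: -3577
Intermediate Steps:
u(H) = 7*H (u(H) = H + 6*H = 7*H)
49*(-24 + u(-7)) = 49*(-24 + 7*(-7)) = 49*(-24 - 49) = 49*(-73) = -3577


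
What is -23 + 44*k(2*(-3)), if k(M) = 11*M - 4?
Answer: -3103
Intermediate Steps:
k(M) = -4 + 11*M
-23 + 44*k(2*(-3)) = -23 + 44*(-4 + 11*(2*(-3))) = -23 + 44*(-4 + 11*(-6)) = -23 + 44*(-4 - 66) = -23 + 44*(-70) = -23 - 3080 = -3103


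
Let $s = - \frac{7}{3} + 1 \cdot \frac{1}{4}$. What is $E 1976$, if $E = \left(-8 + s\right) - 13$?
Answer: $- \frac{136838}{3} \approx -45613.0$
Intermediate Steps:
$s = - \frac{25}{12}$ ($s = \left(-7\right) \frac{1}{3} + 1 \cdot \frac{1}{4} = - \frac{7}{3} + \frac{1}{4} = - \frac{25}{12} \approx -2.0833$)
$E = - \frac{277}{12}$ ($E = \left(-8 - \frac{25}{12}\right) - 13 = - \frac{121}{12} - 13 = - \frac{277}{12} \approx -23.083$)
$E 1976 = \left(- \frac{277}{12}\right) 1976 = - \frac{136838}{3}$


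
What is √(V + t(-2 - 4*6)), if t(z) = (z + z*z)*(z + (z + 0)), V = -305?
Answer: I*√34105 ≈ 184.68*I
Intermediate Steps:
t(z) = 2*z*(z + z²) (t(z) = (z + z²)*(z + z) = (z + z²)*(2*z) = 2*z*(z + z²))
√(V + t(-2 - 4*6)) = √(-305 + 2*(-2 - 4*6)²*(1 + (-2 - 4*6))) = √(-305 + 2*(-2 - 24)²*(1 + (-2 - 24))) = √(-305 + 2*(-26)²*(1 - 26)) = √(-305 + 2*676*(-25)) = √(-305 - 33800) = √(-34105) = I*√34105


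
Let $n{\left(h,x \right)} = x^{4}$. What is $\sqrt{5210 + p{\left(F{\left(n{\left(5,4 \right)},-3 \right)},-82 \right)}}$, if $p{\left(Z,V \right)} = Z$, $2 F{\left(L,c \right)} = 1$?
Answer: $\frac{\sqrt{20842}}{2} \approx 72.184$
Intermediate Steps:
$F{\left(L,c \right)} = \frac{1}{2}$ ($F{\left(L,c \right)} = \frac{1}{2} \cdot 1 = \frac{1}{2}$)
$\sqrt{5210 + p{\left(F{\left(n{\left(5,4 \right)},-3 \right)},-82 \right)}} = \sqrt{5210 + \frac{1}{2}} = \sqrt{\frac{10421}{2}} = \frac{\sqrt{20842}}{2}$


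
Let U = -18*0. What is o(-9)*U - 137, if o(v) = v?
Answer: -137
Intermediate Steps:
U = 0
o(-9)*U - 137 = -9*0 - 137 = 0 - 137 = -137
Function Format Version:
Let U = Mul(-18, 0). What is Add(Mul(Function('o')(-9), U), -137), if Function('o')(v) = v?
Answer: -137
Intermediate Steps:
U = 0
Add(Mul(Function('o')(-9), U), -137) = Add(Mul(-9, 0), -137) = Add(0, -137) = -137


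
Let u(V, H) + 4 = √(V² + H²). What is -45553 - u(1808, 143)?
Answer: -45549 - √3289313 ≈ -47363.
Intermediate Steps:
u(V, H) = -4 + √(H² + V²) (u(V, H) = -4 + √(V² + H²) = -4 + √(H² + V²))
-45553 - u(1808, 143) = -45553 - (-4 + √(143² + 1808²)) = -45553 - (-4 + √(20449 + 3268864)) = -45553 - (-4 + √3289313) = -45553 + (4 - √3289313) = -45549 - √3289313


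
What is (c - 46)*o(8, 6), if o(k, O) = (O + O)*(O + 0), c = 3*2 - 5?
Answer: -3240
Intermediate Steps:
c = 1 (c = 6 - 5 = 1)
o(k, O) = 2*O² (o(k, O) = (2*O)*O = 2*O²)
(c - 46)*o(8, 6) = (1 - 46)*(2*6²) = -90*36 = -45*72 = -3240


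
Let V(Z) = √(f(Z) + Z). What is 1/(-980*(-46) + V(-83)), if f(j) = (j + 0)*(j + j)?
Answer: 9016/406438541 - √13695/2032192705 ≈ 2.2125e-5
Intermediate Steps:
f(j) = 2*j² (f(j) = j*(2*j) = 2*j²)
V(Z) = √(Z + 2*Z²) (V(Z) = √(2*Z² + Z) = √(Z + 2*Z²))
1/(-980*(-46) + V(-83)) = 1/(-980*(-46) + √(-83*(1 + 2*(-83)))) = 1/(45080 + √(-83*(1 - 166))) = 1/(45080 + √(-83*(-165))) = 1/(45080 + √13695)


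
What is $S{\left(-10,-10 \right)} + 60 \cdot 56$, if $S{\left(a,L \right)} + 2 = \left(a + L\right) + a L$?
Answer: $3438$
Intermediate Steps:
$S{\left(a,L \right)} = -2 + L + a + L a$ ($S{\left(a,L \right)} = -2 + \left(\left(a + L\right) + a L\right) = -2 + \left(\left(L + a\right) + L a\right) = -2 + \left(L + a + L a\right) = -2 + L + a + L a$)
$S{\left(-10,-10 \right)} + 60 \cdot 56 = \left(-2 - 10 - 10 - -100\right) + 60 \cdot 56 = \left(-2 - 10 - 10 + 100\right) + 3360 = 78 + 3360 = 3438$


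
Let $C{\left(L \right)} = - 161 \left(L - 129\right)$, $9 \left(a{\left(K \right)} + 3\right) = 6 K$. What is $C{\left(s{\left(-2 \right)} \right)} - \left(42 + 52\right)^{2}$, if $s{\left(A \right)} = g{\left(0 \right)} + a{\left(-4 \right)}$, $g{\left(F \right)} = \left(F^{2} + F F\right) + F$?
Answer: $\frac{38536}{3} \approx 12845.0$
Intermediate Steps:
$a{\left(K \right)} = -3 + \frac{2 K}{3}$ ($a{\left(K \right)} = -3 + \frac{6 K}{9} = -3 + \frac{2 K}{3}$)
$g{\left(F \right)} = F + 2 F^{2}$ ($g{\left(F \right)} = \left(F^{2} + F^{2}\right) + F = 2 F^{2} + F = F + 2 F^{2}$)
$s{\left(A \right)} = - \frac{17}{3}$ ($s{\left(A \right)} = 0 \left(1 + 2 \cdot 0\right) + \left(-3 + \frac{2}{3} \left(-4\right)\right) = 0 \left(1 + 0\right) - \frac{17}{3} = 0 \cdot 1 - \frac{17}{3} = 0 - \frac{17}{3} = - \frac{17}{3}$)
$C{\left(L \right)} = 20769 - 161 L$ ($C{\left(L \right)} = - 161 \left(-129 + L\right) = 20769 - 161 L$)
$C{\left(s{\left(-2 \right)} \right)} - \left(42 + 52\right)^{2} = \left(20769 - - \frac{2737}{3}\right) - \left(42 + 52\right)^{2} = \left(20769 + \frac{2737}{3}\right) - 94^{2} = \frac{65044}{3} - 8836 = \frac{38536}{3}$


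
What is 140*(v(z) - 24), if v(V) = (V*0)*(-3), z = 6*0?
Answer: -3360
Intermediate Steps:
z = 0
v(V) = 0 (v(V) = 0*(-3) = 0)
140*(v(z) - 24) = 140*(0 - 24) = 140*(-24) = -3360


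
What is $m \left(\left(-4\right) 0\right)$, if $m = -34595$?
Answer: $0$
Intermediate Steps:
$m \left(\left(-4\right) 0\right) = - 34595 \left(\left(-4\right) 0\right) = \left(-34595\right) 0 = 0$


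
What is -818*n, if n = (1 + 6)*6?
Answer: -34356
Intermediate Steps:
n = 42 (n = 7*6 = 42)
-818*n = -818*42 = -34356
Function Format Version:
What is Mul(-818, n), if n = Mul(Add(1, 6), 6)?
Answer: -34356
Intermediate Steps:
n = 42 (n = Mul(7, 6) = 42)
Mul(-818, n) = Mul(-818, 42) = -34356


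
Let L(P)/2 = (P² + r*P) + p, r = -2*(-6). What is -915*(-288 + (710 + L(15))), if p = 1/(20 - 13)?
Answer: -7892790/7 ≈ -1.1275e+6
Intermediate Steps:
p = ⅐ (p = 1/7 = ⅐ ≈ 0.14286)
r = 12
L(P) = 2/7 + 2*P² + 24*P (L(P) = 2*((P² + 12*P) + ⅐) = 2*(⅐ + P² + 12*P) = 2/7 + 2*P² + 24*P)
-915*(-288 + (710 + L(15))) = -915*(-288 + (710 + (2/7 + 2*15² + 24*15))) = -915*(-288 + (710 + (2/7 + 2*225 + 360))) = -915*(-288 + (710 + (2/7 + 450 + 360))) = -915*(-288 + (710 + 5672/7)) = -915*(-288 + 10642/7) = -915*8626/7 = -7892790/7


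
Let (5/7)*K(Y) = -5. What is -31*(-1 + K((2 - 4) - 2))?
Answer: 248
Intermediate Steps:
K(Y) = -7 (K(Y) = (7/5)*(-5) = -7)
-31*(-1 + K((2 - 4) - 2)) = -31*(-1 - 7) = -31*(-8) = 248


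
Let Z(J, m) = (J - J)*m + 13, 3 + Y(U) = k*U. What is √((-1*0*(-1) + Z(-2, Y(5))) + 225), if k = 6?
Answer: √238 ≈ 15.427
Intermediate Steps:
Y(U) = -3 + 6*U
Z(J, m) = 13 (Z(J, m) = 0*m + 13 = 0 + 13 = 13)
√((-1*0*(-1) + Z(-2, Y(5))) + 225) = √((-1*0*(-1) + 13) + 225) = √((0*(-1) + 13) + 225) = √((0 + 13) + 225) = √(13 + 225) = √238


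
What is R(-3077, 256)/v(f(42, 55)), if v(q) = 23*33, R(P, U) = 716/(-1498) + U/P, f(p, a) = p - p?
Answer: -1293310/1749246807 ≈ -0.00073935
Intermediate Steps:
f(p, a) = 0
R(P, U) = -358/749 + U/P (R(P, U) = 716*(-1/1498) + U/P = -358/749 + U/P)
v(q) = 759
R(-3077, 256)/v(f(42, 55)) = (-358/749 + 256/(-3077))/759 = (-358/749 + 256*(-1/3077))*(1/759) = (-358/749 - 256/3077)*(1/759) = -1293310/2304673*1/759 = -1293310/1749246807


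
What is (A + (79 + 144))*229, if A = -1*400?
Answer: -40533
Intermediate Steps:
A = -400
(A + (79 + 144))*229 = (-400 + (79 + 144))*229 = (-400 + 223)*229 = -177*229 = -40533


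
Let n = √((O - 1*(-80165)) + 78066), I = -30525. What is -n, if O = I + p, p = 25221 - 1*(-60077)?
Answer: -2*√53251 ≈ -461.52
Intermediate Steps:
p = 85298 (p = 25221 + 60077 = 85298)
O = 54773 (O = -30525 + 85298 = 54773)
n = 2*√53251 (n = √((54773 - 1*(-80165)) + 78066) = √((54773 + 80165) + 78066) = √(134938 + 78066) = √213004 = 2*√53251 ≈ 461.52)
-n = -2*√53251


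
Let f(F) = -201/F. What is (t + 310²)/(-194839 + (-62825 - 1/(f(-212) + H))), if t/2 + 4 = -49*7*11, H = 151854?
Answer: -1425291712977/4147520655274 ≈ -0.34365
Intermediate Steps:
t = -7554 (t = -8 + 2*(-49*7*11) = -8 + 2*(-343*11) = -8 + 2*(-3773) = -8 - 7546 = -7554)
(t + 310²)/(-194839 + (-62825 - 1/(f(-212) + H))) = (-7554 + 310²)/(-194839 + (-62825 - 1/(-201/(-212) + 151854))) = (-7554 + 96100)/(-194839 + (-62825 - 1/(-201*(-1/212) + 151854))) = 88546/(-194839 + (-62825 - 1/(201/212 + 151854))) = 88546/(-194839 + (-62825 - 1/32193249/212)) = 88546/(-194839 + (-62825 - 1*212/32193249)) = 88546/(-194839 + (-62825 - 212/32193249)) = 88546/(-194839 - 2022540868637/32193249) = 88546/(-8295041310548/32193249) = 88546*(-32193249/8295041310548) = -1425291712977/4147520655274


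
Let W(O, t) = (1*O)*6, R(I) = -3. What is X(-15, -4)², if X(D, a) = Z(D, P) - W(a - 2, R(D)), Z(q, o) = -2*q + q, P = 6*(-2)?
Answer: 2601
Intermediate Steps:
P = -12
Z(q, o) = -q
W(O, t) = 6*O (W(O, t) = O*6 = 6*O)
X(D, a) = 12 - D - 6*a (X(D, a) = -D - 6*(a - 2) = -D - 6*(-2 + a) = -D - (-12 + 6*a) = -D + (12 - 6*a) = 12 - D - 6*a)
X(-15, -4)² = (12 - 1*(-15) - 6*(-4))² = (12 + 15 + 24)² = 51² = 2601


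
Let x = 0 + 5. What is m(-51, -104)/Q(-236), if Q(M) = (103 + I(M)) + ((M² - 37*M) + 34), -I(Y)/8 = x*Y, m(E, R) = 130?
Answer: 26/14801 ≈ 0.0017566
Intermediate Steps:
x = 5
I(Y) = -40*Y
Q(M) = 137 + M² - 77*M (Q(M) = (103 - 40*M) + ((M² - 37*M) + 34) = (103 - 40*M) + (34 + M² - 37*M) = 137 + M² - 77*M)
m(-51, -104)/Q(-236) = 130/(137 + (-236)² - 77*(-236)) = 130/(137 + 55696 + 18172) = 130/74005 = 130*(1/74005) = 26/14801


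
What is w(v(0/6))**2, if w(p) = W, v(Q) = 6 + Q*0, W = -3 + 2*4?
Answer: 25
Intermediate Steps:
W = 5 (W = -3 + 8 = 5)
v(Q) = 6 (v(Q) = 6 + 0 = 6)
w(p) = 5
w(v(0/6))**2 = 5**2 = 25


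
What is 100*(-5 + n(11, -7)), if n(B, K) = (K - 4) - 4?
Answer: -2000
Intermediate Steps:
n(B, K) = -8 + K (n(B, K) = (-4 + K) - 4 = -8 + K)
100*(-5 + n(11, -7)) = 100*(-5 + (-8 - 7)) = 100*(-5 - 15) = 100*(-20) = -2000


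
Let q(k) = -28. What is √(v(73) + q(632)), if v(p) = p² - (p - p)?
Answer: 3*√589 ≈ 72.808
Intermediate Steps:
v(p) = p² (v(p) = p² - 1*0 = p² + 0 = p²)
√(v(73) + q(632)) = √(73² - 28) = √(5329 - 28) = √5301 = 3*√589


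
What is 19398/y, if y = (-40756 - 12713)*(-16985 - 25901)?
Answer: 3233/382178589 ≈ 8.4594e-6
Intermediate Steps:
y = 2293071534 (y = -53469*(-42886) = 2293071534)
19398/y = 19398/2293071534 = 19398*(1/2293071534) = 3233/382178589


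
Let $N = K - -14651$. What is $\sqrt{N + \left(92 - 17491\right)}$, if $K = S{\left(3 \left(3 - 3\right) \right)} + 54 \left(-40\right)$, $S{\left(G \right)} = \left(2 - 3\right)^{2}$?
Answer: $i \sqrt{4907} \approx 70.05 i$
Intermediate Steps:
$S{\left(G \right)} = 1$ ($S{\left(G \right)} = \left(-1\right)^{2} = 1$)
$K = -2159$ ($K = 1 + 54 \left(-40\right) = 1 - 2160 = -2159$)
$N = 12492$ ($N = -2159 - -14651 = -2159 + 14651 = 12492$)
$\sqrt{N + \left(92 - 17491\right)} = \sqrt{12492 + \left(92 - 17491\right)} = \sqrt{12492 - 17399} = \sqrt{-4907} = i \sqrt{4907}$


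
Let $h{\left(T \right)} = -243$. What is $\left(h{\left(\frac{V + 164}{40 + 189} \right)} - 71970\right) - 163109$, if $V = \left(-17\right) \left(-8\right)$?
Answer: $-235322$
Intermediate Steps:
$V = 136$
$\left(h{\left(\frac{V + 164}{40 + 189} \right)} - 71970\right) - 163109 = \left(-243 - 71970\right) - 163109 = -72213 - 163109 = -235322$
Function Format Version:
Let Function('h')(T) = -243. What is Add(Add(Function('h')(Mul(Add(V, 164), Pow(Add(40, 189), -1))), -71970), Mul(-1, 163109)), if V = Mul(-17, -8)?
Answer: -235322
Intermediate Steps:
V = 136
Add(Add(Function('h')(Mul(Add(V, 164), Pow(Add(40, 189), -1))), -71970), Mul(-1, 163109)) = Add(Add(-243, -71970), Mul(-1, 163109)) = Add(-72213, -163109) = -235322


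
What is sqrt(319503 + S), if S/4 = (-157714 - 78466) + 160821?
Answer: sqrt(18067) ≈ 134.41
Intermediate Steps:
S = -301436 (S = 4*((-157714 - 78466) + 160821) = 4*(-236180 + 160821) = 4*(-75359) = -301436)
sqrt(319503 + S) = sqrt(319503 - 301436) = sqrt(18067)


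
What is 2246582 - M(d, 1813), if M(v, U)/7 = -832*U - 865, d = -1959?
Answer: 12811549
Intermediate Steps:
M(v, U) = -6055 - 5824*U (M(v, U) = 7*(-832*U - 865) = 7*(-865 - 832*U) = -6055 - 5824*U)
2246582 - M(d, 1813) = 2246582 - (-6055 - 5824*1813) = 2246582 - (-6055 - 10558912) = 2246582 - 1*(-10564967) = 2246582 + 10564967 = 12811549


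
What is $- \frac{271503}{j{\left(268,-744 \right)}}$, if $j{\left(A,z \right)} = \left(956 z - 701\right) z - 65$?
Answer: $- \frac{271503}{529701895} \approx -0.00051256$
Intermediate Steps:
$j{\left(A,z \right)} = -65 + z \left(-701 + 956 z\right)$ ($j{\left(A,z \right)} = \left(-701 + 956 z\right) z - 65 = z \left(-701 + 956 z\right) - 65 = -65 + z \left(-701 + 956 z\right)$)
$- \frac{271503}{j{\left(268,-744 \right)}} = - \frac{271503}{-65 - -521544 + 956 \left(-744\right)^{2}} = - \frac{271503}{-65 + 521544 + 956 \cdot 553536} = - \frac{271503}{-65 + 521544 + 529180416} = - \frac{271503}{529701895}$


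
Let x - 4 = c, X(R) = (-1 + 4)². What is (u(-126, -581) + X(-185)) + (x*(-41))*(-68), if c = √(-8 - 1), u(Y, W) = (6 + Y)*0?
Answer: 11161 + 8364*I ≈ 11161.0 + 8364.0*I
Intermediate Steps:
u(Y, W) = 0
X(R) = 9 (X(R) = 3² = 9)
c = 3*I (c = √(-9) = 3*I ≈ 3.0*I)
x = 4 + 3*I ≈ 4.0 + 3.0*I
(u(-126, -581) + X(-185)) + (x*(-41))*(-68) = (0 + 9) + ((4 + 3*I)*(-41))*(-68) = 9 + (-164 - 123*I)*(-68) = 9 + (11152 + 8364*I) = 11161 + 8364*I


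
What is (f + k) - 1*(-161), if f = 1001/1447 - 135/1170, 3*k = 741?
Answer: 15371461/37622 ≈ 408.58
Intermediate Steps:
k = 247 (k = (⅓)*741 = 247)
f = 21685/37622 (f = 1001*(1/1447) - 135*1/1170 = 1001/1447 - 3/26 = 21685/37622 ≈ 0.57639)
(f + k) - 1*(-161) = (21685/37622 + 247) - 1*(-161) = 9314319/37622 + 161 = 15371461/37622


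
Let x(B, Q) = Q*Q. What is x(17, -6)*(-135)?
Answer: -4860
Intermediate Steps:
x(B, Q) = Q**2
x(17, -6)*(-135) = (-6)**2*(-135) = 36*(-135) = -4860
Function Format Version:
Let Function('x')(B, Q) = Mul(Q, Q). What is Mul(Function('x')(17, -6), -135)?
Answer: -4860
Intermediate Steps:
Function('x')(B, Q) = Pow(Q, 2)
Mul(Function('x')(17, -6), -135) = Mul(Pow(-6, 2), -135) = Mul(36, -135) = -4860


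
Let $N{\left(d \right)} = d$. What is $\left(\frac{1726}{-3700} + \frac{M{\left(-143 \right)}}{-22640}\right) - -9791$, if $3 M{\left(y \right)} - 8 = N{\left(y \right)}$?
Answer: $\frac{41006678893}{4188400} \approx 9790.5$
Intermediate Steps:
$M{\left(y \right)} = \frac{8}{3} + \frac{y}{3}$
$\left(\frac{1726}{-3700} + \frac{M{\left(-143 \right)}}{-22640}\right) - -9791 = \left(\frac{1726}{-3700} + \frac{\frac{8}{3} + \frac{1}{3} \left(-143\right)}{-22640}\right) - -9791 = \left(1726 \left(- \frac{1}{3700}\right) + \left(\frac{8}{3} - \frac{143}{3}\right) \left(- \frac{1}{22640}\right)\right) + 9791 = \left(- \frac{863}{1850} - - \frac{9}{4528}\right) + 9791 = \left(- \frac{863}{1850} + \frac{9}{4528}\right) + 9791 = - \frac{1945507}{4188400} + 9791 = \frac{41006678893}{4188400}$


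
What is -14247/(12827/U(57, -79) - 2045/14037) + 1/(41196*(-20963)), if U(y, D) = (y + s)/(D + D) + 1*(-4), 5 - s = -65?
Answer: 43694495478564054317/8189688914407133052 ≈ 5.3353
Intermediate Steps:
s = 70 (s = 5 - 1*(-65) = 5 + 65 = 70)
U(y, D) = -4 + (70 + y)/(2*D) (U(y, D) = (y + 70)/(D + D) + 1*(-4) = (70 + y)/((2*D)) - 4 = (70 + y)*(1/(2*D)) - 4 = (70 + y)/(2*D) - 4 = -4 + (70 + y)/(2*D))
-14247/(12827/U(57, -79) - 2045/14037) + 1/(41196*(-20963)) = -14247/(12827/(((½)*(70 + 57 - 8*(-79))/(-79))) - 2045/14037) + 1/(41196*(-20963)) = -14247/(12827/(((½)*(-1/79)*(70 + 57 + 632))) - 2045*1/14037) + (1/41196)*(-1/20963) = -14247/(12827/(((½)*(-1/79)*759)) - 2045/14037) - 1/863591748 = -14247/(12827/(-759/158) - 2045/14037) - 1/863591748 = -14247/(12827*(-158/759) - 2045/14037) - 1/863591748 = -14247/(-2026666/759 - 2045/14037) - 1/863591748 = -14247/(-9483287599/3551361) - 1/863591748 = -14247*(-3551361/9483287599) - 1/863591748 = 50596240167/9483287599 - 1/863591748 = 43694495478564054317/8189688914407133052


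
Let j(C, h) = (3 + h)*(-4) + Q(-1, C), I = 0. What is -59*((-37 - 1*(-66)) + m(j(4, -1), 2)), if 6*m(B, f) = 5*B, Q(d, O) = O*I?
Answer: -3953/3 ≈ -1317.7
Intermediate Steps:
Q(d, O) = 0 (Q(d, O) = O*0 = 0)
j(C, h) = -12 - 4*h (j(C, h) = (3 + h)*(-4) + 0 = (-12 - 4*h) + 0 = -12 - 4*h)
m(B, f) = 5*B/6 (m(B, f) = (5*B)/6 = 5*B/6)
-59*((-37 - 1*(-66)) + m(j(4, -1), 2)) = -59*((-37 - 1*(-66)) + 5*(-12 - 4*(-1))/6) = -59*((-37 + 66) + 5*(-12 + 4)/6) = -59*(29 + (⅚)*(-8)) = -59*(29 - 20/3) = -59*67/3 = -3953/3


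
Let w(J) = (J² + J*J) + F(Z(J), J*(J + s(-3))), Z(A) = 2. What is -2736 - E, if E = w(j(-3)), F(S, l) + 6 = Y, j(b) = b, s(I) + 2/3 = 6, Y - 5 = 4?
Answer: -2757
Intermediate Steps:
Y = 9 (Y = 5 + 4 = 9)
s(I) = 16/3 (s(I) = -⅔ + 6 = 16/3)
F(S, l) = 3 (F(S, l) = -6 + 9 = 3)
w(J) = 3 + 2*J² (w(J) = (J² + J*J) + 3 = (J² + J²) + 3 = 2*J² + 3 = 3 + 2*J²)
E = 21 (E = 3 + 2*(-3)² = 3 + 2*9 = 3 + 18 = 21)
-2736 - E = -2736 - 1*21 = -2736 - 21 = -2757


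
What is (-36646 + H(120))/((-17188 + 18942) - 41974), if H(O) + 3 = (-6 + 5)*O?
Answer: 36769/40220 ≈ 0.91420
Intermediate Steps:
H(O) = -3 - O (H(O) = -3 + (-6 + 5)*O = -3 - O)
(-36646 + H(120))/((-17188 + 18942) - 41974) = (-36646 + (-3 - 1*120))/((-17188 + 18942) - 41974) = (-36646 + (-3 - 120))/(1754 - 41974) = (-36646 - 123)/(-40220) = -36769*(-1/40220) = 36769/40220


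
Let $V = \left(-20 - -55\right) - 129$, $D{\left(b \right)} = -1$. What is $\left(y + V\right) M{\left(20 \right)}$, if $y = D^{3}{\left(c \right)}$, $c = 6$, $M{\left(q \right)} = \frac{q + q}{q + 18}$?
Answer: $-100$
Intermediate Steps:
$M{\left(q \right)} = \frac{2 q}{18 + q}$
$y = -1$ ($y = \left(-1\right)^{3} = -1$)
$V = -94$ ($V = \left(-20 + \left(-4 + 59\right)\right) - 129 = \left(-20 + 55\right) - 129 = 35 - 129 = -94$)
$\left(y + V\right) M{\left(20 \right)} = \left(-1 - 94\right) 2 \cdot 20 \frac{1}{18 + 20} = - 95 \cdot 2 \cdot 20 \cdot \frac{1}{38} = \left(-95\right) \frac{20}{19} = -100$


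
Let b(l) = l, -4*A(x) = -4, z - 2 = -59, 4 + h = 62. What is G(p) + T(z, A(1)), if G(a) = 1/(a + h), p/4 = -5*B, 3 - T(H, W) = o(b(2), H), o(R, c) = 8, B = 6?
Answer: -311/62 ≈ -5.0161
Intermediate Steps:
h = 58 (h = -4 + 62 = 58)
z = -57 (z = 2 - 59 = -57)
A(x) = 1 (A(x) = -¼*(-4) = 1)
T(H, W) = -5 (T(H, W) = 3 - 1*8 = 3 - 8 = -5)
p = -120 (p = 4*(-5*6) = 4*(-30) = -120)
G(a) = 1/(58 + a) (G(a) = 1/(a + 58) = 1/(58 + a))
G(p) + T(z, A(1)) = 1/(58 - 120) - 5 = 1/(-62) - 5 = -1/62 - 5 = -311/62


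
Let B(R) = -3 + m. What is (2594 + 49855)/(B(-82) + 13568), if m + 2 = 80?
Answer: 52449/13643 ≈ 3.8444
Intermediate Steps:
m = 78 (m = -2 + 80 = 78)
B(R) = 75 (B(R) = -3 + 78 = 75)
(2594 + 49855)/(B(-82) + 13568) = (2594 + 49855)/(75 + 13568) = 52449/13643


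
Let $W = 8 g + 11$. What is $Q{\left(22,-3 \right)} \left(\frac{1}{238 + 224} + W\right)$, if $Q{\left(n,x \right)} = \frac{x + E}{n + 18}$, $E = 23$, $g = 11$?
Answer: $\frac{45739}{924} \approx 49.501$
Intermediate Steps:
$Q{\left(n,x \right)} = \frac{23 + x}{18 + n}$ ($Q{\left(n,x \right)} = \frac{x + 23}{n + 18} = \frac{23 + x}{18 + n}$)
$W = 99$ ($W = 8 \cdot 11 + 11 = 88 + 11 = 99$)
$Q{\left(22,-3 \right)} \left(\frac{1}{238 + 224} + W\right) = \frac{23 - 3}{18 + 22} \left(\frac{1}{238 + 224} + 99\right) = \frac{1}{40} \cdot 20 \left(\frac{1}{462} + 99\right) = \frac{1}{2} \cdot \frac{45739}{462} = \frac{45739}{924}$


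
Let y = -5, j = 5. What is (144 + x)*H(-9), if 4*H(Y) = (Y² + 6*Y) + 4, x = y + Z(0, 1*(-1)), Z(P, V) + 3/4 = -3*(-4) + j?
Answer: 19251/16 ≈ 1203.2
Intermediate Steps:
Z(P, V) = 65/4 (Z(P, V) = -¾ + (-3*(-4) + 5) = -¾ + (12 + 5) = -¾ + 17 = 65/4)
x = 45/4 (x = -5 + 65/4 = 45/4 ≈ 11.250)
H(Y) = 1 + Y²/4 + 3*Y/2 (H(Y) = ((Y² + 6*Y) + 4)/4 = (4 + Y² + 6*Y)/4 = 1 + Y²/4 + 3*Y/2)
(144 + x)*H(-9) = (144 + 45/4)*(1 + (¼)*(-9)² + (3/2)*(-9)) = 621*(1 + (¼)*81 - 27/2)/4 = 621*(1 + 81/4 - 27/2)/4 = (621/4)*(31/4) = 19251/16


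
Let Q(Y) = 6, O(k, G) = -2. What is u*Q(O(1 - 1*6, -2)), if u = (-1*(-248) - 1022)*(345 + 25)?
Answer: -1718280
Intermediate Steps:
u = -286380 (u = (248 - 1022)*370 = -774*370 = -286380)
u*Q(O(1 - 1*6, -2)) = -286380*6 = -1718280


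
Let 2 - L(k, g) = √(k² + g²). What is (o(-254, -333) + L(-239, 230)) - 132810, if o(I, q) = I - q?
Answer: -132729 - √110021 ≈ -1.3306e+5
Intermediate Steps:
L(k, g) = 2 - √(g² + k²) (L(k, g) = 2 - √(k² + g²) = 2 - √(g² + k²))
(o(-254, -333) + L(-239, 230)) - 132810 = ((-254 - 1*(-333)) + (2 - √(230² + (-239)²))) - 132810 = ((-254 + 333) + (2 - √(52900 + 57121))) - 132810 = (79 + (2 - √110021)) - 132810 = (81 - √110021) - 132810 = -132729 - √110021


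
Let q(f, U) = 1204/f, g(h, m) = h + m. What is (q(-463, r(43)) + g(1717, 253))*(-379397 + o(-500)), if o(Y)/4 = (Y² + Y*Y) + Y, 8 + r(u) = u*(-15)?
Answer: 1474395184318/463 ≈ 3.1844e+9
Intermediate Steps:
r(u) = -8 - 15*u (r(u) = -8 + u*(-15) = -8 - 15*u)
o(Y) = 4*Y + 8*Y² (o(Y) = 4*((Y² + Y*Y) + Y) = 4*((Y² + Y²) + Y) = 4*(2*Y² + Y) = 4*(Y + 2*Y²) = 4*Y + 8*Y²)
(q(-463, r(43)) + g(1717, 253))*(-379397 + o(-500)) = (1204/(-463) + (1717 + 253))*(-379397 + 4*(-500)*(1 + 2*(-500))) = (1204*(-1/463) + 1970)*(-379397 + 4*(-500)*(1 - 1000)) = (-1204/463 + 1970)*(-379397 + 4*(-500)*(-999)) = 910906*(-379397 + 1998000)/463 = (910906/463)*1618603 = 1474395184318/463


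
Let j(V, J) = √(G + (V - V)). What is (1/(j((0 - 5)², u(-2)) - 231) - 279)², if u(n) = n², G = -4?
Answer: 221684286352352/2847823225 + 59556264*I/2847823225 ≈ 77843.0 + 0.020913*I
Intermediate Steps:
j(V, J) = 2*I (j(V, J) = √(-4 + (V - V)) = √(-4 + 0) = √(-4) = 2*I)
(1/(j((0 - 5)², u(-2)) - 231) - 279)² = (1/(2*I - 231) - 279)² = (1/(-231 + 2*I) - 279)² = ((-231 - 2*I)/53365 - 279)² = (-279 + (-231 - 2*I)/53365)²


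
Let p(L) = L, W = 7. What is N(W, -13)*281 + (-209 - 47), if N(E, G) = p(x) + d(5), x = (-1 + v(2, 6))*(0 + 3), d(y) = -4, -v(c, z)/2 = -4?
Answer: 4521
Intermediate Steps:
v(c, z) = 8 (v(c, z) = -2*(-4) = 8)
x = 21 (x = (-1 + 8)*(0 + 3) = 7*3 = 21)
N(E, G) = 17 (N(E, G) = 21 - 4 = 17)
N(W, -13)*281 + (-209 - 47) = 17*281 + (-209 - 47) = 4777 - 256 = 4521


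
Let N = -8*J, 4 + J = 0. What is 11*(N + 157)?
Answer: 2079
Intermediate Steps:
J = -4 (J = -4 + 0 = -4)
N = 32 (N = -8*(-4) = 32)
11*(N + 157) = 11*(32 + 157) = 11*189 = 2079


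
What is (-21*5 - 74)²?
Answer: 32041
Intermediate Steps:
(-21*5 - 74)² = (-105 - 74)² = (-179)² = 32041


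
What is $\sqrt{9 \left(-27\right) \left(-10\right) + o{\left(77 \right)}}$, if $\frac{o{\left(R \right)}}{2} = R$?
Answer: $2 \sqrt{646} \approx 50.833$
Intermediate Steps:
$o{\left(R \right)} = 2 R$
$\sqrt{9 \left(-27\right) \left(-10\right) + o{\left(77 \right)}} = \sqrt{9 \left(-27\right) \left(-10\right) + 2 \cdot 77} = \sqrt{\left(-243\right) \left(-10\right) + 154} = \sqrt{2430 + 154} = \sqrt{2584} = 2 \sqrt{646}$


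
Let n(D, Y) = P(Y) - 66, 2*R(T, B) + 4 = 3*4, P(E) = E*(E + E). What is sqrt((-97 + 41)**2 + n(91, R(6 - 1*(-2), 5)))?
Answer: sqrt(3102) ≈ 55.696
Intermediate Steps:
P(E) = 2*E**2 (P(E) = E*(2*E) = 2*E**2)
R(T, B) = 4 (R(T, B) = -2 + (3*4)/2 = -2 + (1/2)*12 = -2 + 6 = 4)
n(D, Y) = -66 + 2*Y**2 (n(D, Y) = 2*Y**2 - 66 = -66 + 2*Y**2)
sqrt((-97 + 41)**2 + n(91, R(6 - 1*(-2), 5))) = sqrt((-97 + 41)**2 + (-66 + 2*4**2)) = sqrt((-56)**2 + (-66 + 2*16)) = sqrt(3136 + (-66 + 32)) = sqrt(3136 - 34) = sqrt(3102)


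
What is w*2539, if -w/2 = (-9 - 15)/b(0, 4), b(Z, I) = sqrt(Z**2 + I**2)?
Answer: 30468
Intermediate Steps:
b(Z, I) = sqrt(I**2 + Z**2)
w = 12 (w = -2*(-9 - 15)/(sqrt(4**2 + 0**2)) = -(-48)/(sqrt(16 + 0)) = -(-48)/(sqrt(16)) = -(-48)/4 = -2*(-6) = 12)
w*2539 = 12*2539 = 30468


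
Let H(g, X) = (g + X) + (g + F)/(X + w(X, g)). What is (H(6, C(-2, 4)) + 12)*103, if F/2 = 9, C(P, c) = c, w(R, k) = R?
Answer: 2575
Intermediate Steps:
F = 18 (F = 2*9 = 18)
H(g, X) = X + g + (18 + g)/(2*X) (H(g, X) = (g + X) + (g + 18)/(X + X) = (X + g) + (18 + g)/((2*X)) = (X + g) + (18 + g)*(1/(2*X)) = (X + g) + (18 + g)/(2*X) = X + g + (18 + g)/(2*X))
(H(6, C(-2, 4)) + 12)*103 = ((4 + 6 + 9/4 + (½)*6/4) + 12)*103 = ((4 + 6 + 9*(¼) + (½)*6*(¼)) + 12)*103 = ((4 + 6 + 9/4 + ¾) + 12)*103 = (13 + 12)*103 = 25*103 = 2575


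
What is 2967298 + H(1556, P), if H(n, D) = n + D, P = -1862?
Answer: 2966992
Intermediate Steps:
H(n, D) = D + n
2967298 + H(1556, P) = 2967298 + (-1862 + 1556) = 2967298 - 306 = 2966992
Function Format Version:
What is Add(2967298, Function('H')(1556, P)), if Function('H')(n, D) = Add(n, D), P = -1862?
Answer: 2966992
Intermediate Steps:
Function('H')(n, D) = Add(D, n)
Add(2967298, Function('H')(1556, P)) = Add(2967298, Add(-1862, 1556)) = Add(2967298, -306) = 2966992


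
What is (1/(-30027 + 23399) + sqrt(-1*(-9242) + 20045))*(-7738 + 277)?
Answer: 7461/6628 - 7461*sqrt(29287) ≈ -1.2768e+6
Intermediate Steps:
(1/(-30027 + 23399) + sqrt(-1*(-9242) + 20045))*(-7738 + 277) = (1/(-6628) + sqrt(9242 + 20045))*(-7461) = (-1/6628 + sqrt(29287))*(-7461) = 7461/6628 - 7461*sqrt(29287)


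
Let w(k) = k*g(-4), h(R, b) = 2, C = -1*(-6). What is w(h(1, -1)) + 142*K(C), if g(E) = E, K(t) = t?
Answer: 844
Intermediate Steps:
C = 6
w(k) = -4*k (w(k) = k*(-4) = -4*k)
w(h(1, -1)) + 142*K(C) = -4*2 + 142*6 = -8 + 852 = 844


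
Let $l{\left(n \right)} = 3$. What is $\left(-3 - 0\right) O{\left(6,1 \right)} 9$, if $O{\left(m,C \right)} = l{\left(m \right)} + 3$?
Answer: $-162$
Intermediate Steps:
$O{\left(m,C \right)} = 6$ ($O{\left(m,C \right)} = 3 + 3 = 6$)
$\left(-3 - 0\right) O{\left(6,1 \right)} 9 = \left(-3 - 0\right) 6 \cdot 9 = \left(-3 + 0\right) 6 \cdot 9 = \left(-3\right) 6 \cdot 9 = \left(-18\right) 9 = -162$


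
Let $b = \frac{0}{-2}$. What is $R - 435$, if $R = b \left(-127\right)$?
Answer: $-435$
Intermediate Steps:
$b = 0$ ($b = 0 \left(- \frac{1}{2}\right) = 0$)
$R = 0$ ($R = 0 \left(-127\right) = 0$)
$R - 435 = 0 - 435 = -435$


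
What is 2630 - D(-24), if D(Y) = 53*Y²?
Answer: -27898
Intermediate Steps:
2630 - D(-24) = 2630 - 53*(-24)² = 2630 - 53*576 = 2630 - 1*30528 = 2630 - 30528 = -27898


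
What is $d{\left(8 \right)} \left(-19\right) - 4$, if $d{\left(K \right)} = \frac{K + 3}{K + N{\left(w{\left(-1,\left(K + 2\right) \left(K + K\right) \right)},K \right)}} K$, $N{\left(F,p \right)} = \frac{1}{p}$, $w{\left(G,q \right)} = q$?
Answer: $- \frac{13636}{65} \approx -209.78$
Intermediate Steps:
$d{\left(K \right)} = \frac{K \left(3 + K\right)}{K + \frac{1}{K}}$ ($d{\left(K \right)} = \frac{K + 3}{K + \frac{1}{K}} K = \frac{3 + K}{K + \frac{1}{K}} K = \frac{K \left(3 + K\right)}{K + \frac{1}{K}}$)
$d{\left(8 \right)} \left(-19\right) - 4 = \frac{8^{2} \left(3 + 8\right)}{1 + 8^{2}} \left(-19\right) - 4 = 64 \frac{1}{1 + 64} \cdot 11 \left(-19\right) - 4 = 64 \cdot \frac{1}{65} \cdot 11 \left(-19\right) - 4 = \frac{704}{65} \left(-19\right) - 4 = - \frac{13376}{65} - 4 = - \frac{13636}{65}$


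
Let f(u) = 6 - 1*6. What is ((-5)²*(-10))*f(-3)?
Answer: 0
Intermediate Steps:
f(u) = 0 (f(u) = 6 - 6 = 0)
((-5)²*(-10))*f(-3) = ((-5)²*(-10))*0 = (25*(-10))*0 = -250*0 = 0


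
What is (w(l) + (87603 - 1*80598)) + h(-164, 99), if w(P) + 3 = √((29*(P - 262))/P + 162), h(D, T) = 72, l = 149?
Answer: 7074 + √3108289/149 ≈ 7085.8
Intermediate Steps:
w(P) = -3 + √(162 + (-7598 + 29*P)/P) (w(P) = -3 + √((29*(P - 262))/P + 162) = -3 + √((29*(-262 + P))/P + 162) = -3 + √((-7598 + 29*P)/P + 162) = -3 + √(162 + (-7598 + 29*P)/P))
(w(l) + (87603 - 1*80598)) + h(-164, 99) = ((-3 + √(191 - 7598/149)) + (87603 - 1*80598)) + 72 = ((-3 + √(191 - 7598*1/149)) + (87603 - 80598)) + 72 = ((-3 + √(191 - 7598/149)) + 7005) + 72 = ((-3 + √(20861/149)) + 7005) + 72 = ((-3 + √3108289/149) + 7005) + 72 = (7002 + √3108289/149) + 72 = 7074 + √3108289/149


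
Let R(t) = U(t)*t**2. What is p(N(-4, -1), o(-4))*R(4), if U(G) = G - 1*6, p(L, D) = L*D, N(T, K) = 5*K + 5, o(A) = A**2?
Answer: 0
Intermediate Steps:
N(T, K) = 5 + 5*K
p(L, D) = D*L
U(G) = -6 + G (U(G) = G - 6 = -6 + G)
R(t) = t**2*(-6 + t) (R(t) = (-6 + t)*t**2 = t**2*(-6 + t))
p(N(-4, -1), o(-4))*R(4) = ((-4)**2*(5 + 5*(-1)))*(4**2*(-6 + 4)) = (16*(5 - 5))*(16*(-2)) = (16*0)*(-32) = 0*(-32) = 0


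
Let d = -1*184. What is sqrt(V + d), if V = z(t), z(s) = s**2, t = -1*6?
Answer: 2*I*sqrt(37) ≈ 12.166*I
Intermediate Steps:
d = -184
t = -6
V = 36 (V = (-6)**2 = 36)
sqrt(V + d) = sqrt(36 - 184) = sqrt(-148) = 2*I*sqrt(37)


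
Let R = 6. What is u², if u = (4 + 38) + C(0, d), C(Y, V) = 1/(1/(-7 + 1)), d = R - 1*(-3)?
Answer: 1296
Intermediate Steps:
d = 9 (d = 6 - 1*(-3) = 6 + 3 = 9)
C(Y, V) = -6 (C(Y, V) = 1/(1/(-6)) = 1/(-⅙) = -6)
u = 36 (u = (4 + 38) - 6 = 42 - 6 = 36)
u² = 36² = 1296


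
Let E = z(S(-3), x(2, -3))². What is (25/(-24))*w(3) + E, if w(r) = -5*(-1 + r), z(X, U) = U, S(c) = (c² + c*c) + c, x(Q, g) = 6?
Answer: 557/12 ≈ 46.417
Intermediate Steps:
S(c) = c + 2*c² (S(c) = (c² + c²) + c = 2*c² + c = c + 2*c²)
w(r) = 5 - 5*r
E = 36 (E = 6² = 36)
(25/(-24))*w(3) + E = (25/(-24))*(5 - 5*3) + 36 = (25*(-1/24))*(5 - 15) + 36 = -25/24*(-10) + 36 = 125/12 + 36 = 557/12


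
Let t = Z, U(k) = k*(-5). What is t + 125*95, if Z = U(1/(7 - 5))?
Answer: 23745/2 ≈ 11873.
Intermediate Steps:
U(k) = -5*k
Z = -5/2 (Z = -5/(7 - 5) = -5/2 ≈ -2.5000)
t = -5/2 ≈ -2.5000
t + 125*95 = -5/2 + 125*95 = -5/2 + 11875 = 23745/2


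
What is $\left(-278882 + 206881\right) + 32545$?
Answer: $-39456$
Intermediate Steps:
$\left(-278882 + 206881\right) + 32545 = -72001 + 32545 = -39456$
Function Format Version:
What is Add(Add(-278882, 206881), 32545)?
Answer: -39456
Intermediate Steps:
Add(Add(-278882, 206881), 32545) = Add(-72001, 32545) = -39456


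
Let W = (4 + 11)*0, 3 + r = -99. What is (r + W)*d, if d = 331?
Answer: -33762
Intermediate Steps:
r = -102 (r = -3 - 99 = -102)
W = 0 (W = 15*0 = 0)
(r + W)*d = (-102 + 0)*331 = -102*331 = -33762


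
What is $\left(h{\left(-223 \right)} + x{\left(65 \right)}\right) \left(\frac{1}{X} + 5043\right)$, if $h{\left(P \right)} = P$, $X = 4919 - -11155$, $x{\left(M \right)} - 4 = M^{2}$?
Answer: $\frac{162365549549}{8037} \approx 2.0202 \cdot 10^{7}$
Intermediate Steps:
$x{\left(M \right)} = 4 + M^{2}$
$X = 16074$ ($X = 4919 + 11155 = 16074$)
$\left(h{\left(-223 \right)} + x{\left(65 \right)}\right) \left(\frac{1}{X} + 5043\right) = \left(-223 + \left(4 + 65^{2}\right)\right) \left(\frac{1}{16074} + 5043\right) = \left(-223 + \left(4 + 4225\right)\right) \left(\frac{1}{16074} + 5043\right) = \left(-223 + 4229\right) \frac{81061183}{16074} = 4006 \cdot \frac{81061183}{16074} = \frac{162365549549}{8037}$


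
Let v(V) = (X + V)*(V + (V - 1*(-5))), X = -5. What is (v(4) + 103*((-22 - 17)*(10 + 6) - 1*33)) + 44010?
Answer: -23674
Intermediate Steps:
v(V) = (-5 + V)*(5 + 2*V) (v(V) = (-5 + V)*(V + (V - 1*(-5))) = (-5 + V)*(V + (V + 5)) = (-5 + V)*(V + (5 + V)) = (-5 + V)*(5 + 2*V))
(v(4) + 103*((-22 - 17)*(10 + 6) - 1*33)) + 44010 = ((-25 - 5*4 + 2*4**2) + 103*((-22 - 17)*(10 + 6) - 1*33)) + 44010 = ((-25 - 20 + 2*16) + 103*(-39*16 - 33)) + 44010 = ((-25 - 20 + 32) + 103*(-624 - 33)) + 44010 = (-13 + 103*(-657)) + 44010 = (-13 - 67671) + 44010 = -67684 + 44010 = -23674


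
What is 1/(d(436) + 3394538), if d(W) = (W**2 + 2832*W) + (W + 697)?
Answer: 1/4820519 ≈ 2.0745e-7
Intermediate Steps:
d(W) = 697 + W**2 + 2833*W (d(W) = (W**2 + 2832*W) + (697 + W) = 697 + W**2 + 2833*W)
1/(d(436) + 3394538) = 1/((697 + 436**2 + 2833*436) + 3394538) = 1/((697 + 190096 + 1235188) + 3394538) = 1/(1425981 + 3394538) = 1/4820519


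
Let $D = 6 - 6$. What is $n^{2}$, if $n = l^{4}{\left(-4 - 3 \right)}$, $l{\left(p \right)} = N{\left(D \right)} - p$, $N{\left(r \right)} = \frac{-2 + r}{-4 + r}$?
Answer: $\frac{2562890625}{256} \approx 1.0011 \cdot 10^{7}$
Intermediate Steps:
$D = 0$ ($D = 6 - 6 = 0$)
$N{\left(r \right)} = \frac{-2 + r}{-4 + r}$
$l{\left(p \right)} = \frac{1}{2} - p$ ($l{\left(p \right)} = \frac{-2 + 0}{-4 + 0} - p = \frac{1}{-4} \left(-2\right) - p = \left(- \frac{1}{4}\right) \left(-2\right) - p = \frac{1}{2} - p$)
$n = \frac{50625}{16}$ ($n = \left(\frac{1}{2} - \left(-4 - 3\right)\right)^{4} = \left(\frac{1}{2} - -7\right)^{4} = \left(\frac{1}{2} + 7\right)^{4} = \left(\frac{15}{2}\right)^{4} = \frac{50625}{16} \approx 3164.1$)
$n^{2} = \left(\frac{50625}{16}\right)^{2} = \frac{2562890625}{256}$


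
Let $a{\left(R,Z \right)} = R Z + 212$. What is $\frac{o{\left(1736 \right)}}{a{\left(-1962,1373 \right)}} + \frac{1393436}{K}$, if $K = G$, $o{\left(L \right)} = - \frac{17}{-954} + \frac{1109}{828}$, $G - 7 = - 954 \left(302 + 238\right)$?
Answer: $- \frac{54904434109906621}{20298154114275576} \approx -2.7049$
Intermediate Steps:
$G = -515153$ ($G = 7 - 954 \left(302 + 238\right) = 7 - 515160 = -515153$)
$o{\left(L \right)} = \frac{19853}{14628}$ ($o{\left(L \right)} = \left(-17\right) \left(- \frac{1}{954}\right) + 1109 \cdot \frac{1}{828} = \frac{17}{954} + \frac{1109}{828} = \frac{19853}{14628}$)
$K = -515153$
$a{\left(R,Z \right)} = 212 + R Z$
$\frac{o{\left(1736 \right)}}{a{\left(-1962,1373 \right)}} + \frac{1393436}{K} = \frac{19853}{14628 \left(212 - 2693826\right)} + \frac{1393436}{-515153} = \frac{19853}{14628 \left(212 - 2693826\right)} + 1393436 \left(- \frac{1}{515153}\right) = \frac{19853}{14628 \left(-2693614\right)} - \frac{1393436}{515153} = \frac{19853}{14628} \left(- \frac{1}{2693614}\right) - \frac{1393436}{515153} = - \frac{19853}{39402185592} - \frac{1393436}{515153} = - \frac{54904434109906621}{20298154114275576}$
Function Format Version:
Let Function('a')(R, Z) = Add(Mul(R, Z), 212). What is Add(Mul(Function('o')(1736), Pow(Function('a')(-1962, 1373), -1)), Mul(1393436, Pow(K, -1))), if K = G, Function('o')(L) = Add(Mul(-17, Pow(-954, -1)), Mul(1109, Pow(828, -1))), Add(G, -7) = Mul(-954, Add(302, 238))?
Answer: Rational(-54904434109906621, 20298154114275576) ≈ -2.7049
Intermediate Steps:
G = -515153 (G = Add(7, Mul(-954, Add(302, 238))) = Add(7, Mul(-954, 540)) = Add(7, -515160) = -515153)
Function('o')(L) = Rational(19853, 14628) (Function('o')(L) = Add(Mul(-17, Rational(-1, 954)), Mul(1109, Rational(1, 828))) = Add(Rational(17, 954), Rational(1109, 828)) = Rational(19853, 14628))
K = -515153
Function('a')(R, Z) = Add(212, Mul(R, Z))
Add(Mul(Function('o')(1736), Pow(Function('a')(-1962, 1373), -1)), Mul(1393436, Pow(K, -1))) = Add(Mul(Rational(19853, 14628), Pow(Add(212, Mul(-1962, 1373)), -1)), Mul(1393436, Pow(-515153, -1))) = Add(Mul(Rational(19853, 14628), Pow(Add(212, -2693826), -1)), Mul(1393436, Rational(-1, 515153))) = Add(Mul(Rational(19853, 14628), Pow(-2693614, -1)), Rational(-1393436, 515153)) = Add(Mul(Rational(19853, 14628), Rational(-1, 2693614)), Rational(-1393436, 515153)) = Add(Rational(-19853, 39402185592), Rational(-1393436, 515153)) = Rational(-54904434109906621, 20298154114275576)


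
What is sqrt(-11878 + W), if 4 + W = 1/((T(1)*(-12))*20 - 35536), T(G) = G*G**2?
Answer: I*sqrt(237625552047)/4472 ≈ 109.0*I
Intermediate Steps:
T(G) = G**3
W = -143105/35776 (W = -4 + 1/((1**3*(-12))*20 - 35536) = -4 + 1/((1*(-12))*20 - 35536) = -4 + 1/(-12*20 - 35536) = -4 + 1/(-240 - 35536) = -4 + 1/(-35776) = -4 - 1/35776 = -143105/35776 ≈ -4.0000)
sqrt(-11878 + W) = sqrt(-11878 - 143105/35776) = sqrt(-425090433/35776) = I*sqrt(237625552047)/4472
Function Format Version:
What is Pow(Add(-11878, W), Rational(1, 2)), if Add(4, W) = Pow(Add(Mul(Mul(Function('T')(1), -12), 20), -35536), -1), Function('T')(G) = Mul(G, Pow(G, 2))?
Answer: Mul(Rational(1, 4472), I, Pow(237625552047, Rational(1, 2))) ≈ Mul(109.00, I)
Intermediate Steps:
Function('T')(G) = Pow(G, 3)
W = Rational(-143105, 35776) (W = Add(-4, Pow(Add(Mul(Mul(Pow(1, 3), -12), 20), -35536), -1)) = Add(-4, Pow(Add(Mul(Mul(1, -12), 20), -35536), -1)) = Add(-4, Pow(Add(Mul(-12, 20), -35536), -1)) = Add(-4, Pow(Add(-240, -35536), -1)) = Add(-4, Pow(-35776, -1)) = Add(-4, Rational(-1, 35776)) = Rational(-143105, 35776) ≈ -4.0000)
Pow(Add(-11878, W), Rational(1, 2)) = Pow(Add(-11878, Rational(-143105, 35776)), Rational(1, 2)) = Pow(Rational(-425090433, 35776), Rational(1, 2)) = Mul(Rational(1, 4472), I, Pow(237625552047, Rational(1, 2)))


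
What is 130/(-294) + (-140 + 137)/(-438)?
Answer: -9343/21462 ≈ -0.43533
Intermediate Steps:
130/(-294) + (-140 + 137)/(-438) = 130*(-1/294) - 3*(-1/438) = -65/147 + 1/146 = -9343/21462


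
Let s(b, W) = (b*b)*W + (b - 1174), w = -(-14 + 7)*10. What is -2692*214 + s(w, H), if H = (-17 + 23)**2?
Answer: -400792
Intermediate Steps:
H = 36 (H = 6**2 = 36)
w = 70 (w = -(-7)*10 = -1*(-70) = 70)
s(b, W) = -1174 + b + W*b**2 (s(b, W) = b**2*W + (-1174 + b) = W*b**2 + (-1174 + b) = -1174 + b + W*b**2)
-2692*214 + s(w, H) = -2692*214 + (-1174 + 70 + 36*70**2) = -576088 + (-1174 + 70 + 36*4900) = -576088 + (-1174 + 70 + 176400) = -576088 + 175296 = -400792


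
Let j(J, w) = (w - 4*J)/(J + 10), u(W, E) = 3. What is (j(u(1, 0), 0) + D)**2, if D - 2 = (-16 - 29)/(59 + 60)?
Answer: 1168561/2393209 ≈ 0.48828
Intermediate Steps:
j(J, w) = (w - 4*J)/(10 + J)
D = 193/119 (D = 2 + (-16 - 29)/(59 + 60) = 2 - 45/119 = 193/119 ≈ 1.6218)
(j(u(1, 0), 0) + D)**2 = ((0 - 4*3)/(10 + 3) + 193/119)**2 = ((0 - 12)/13 + 193/119)**2 = ((1/13)*(-12) + 193/119)**2 = (-12/13 + 193/119)**2 = (1081/1547)**2 = 1168561/2393209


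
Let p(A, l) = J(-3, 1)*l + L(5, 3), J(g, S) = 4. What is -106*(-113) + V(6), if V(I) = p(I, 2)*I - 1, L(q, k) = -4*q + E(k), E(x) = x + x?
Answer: 11941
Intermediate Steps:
E(x) = 2*x
L(q, k) = -4*q + 2*k
p(A, l) = -14 + 4*l (p(A, l) = 4*l + (-4*5 + 2*3) = 4*l + (-20 + 6) = 4*l - 14 = -14 + 4*l)
V(I) = -1 - 6*I (V(I) = (-14 + 4*2)*I - 1 = (-14 + 8)*I - 1 = -6*I - 1 = -1 - 6*I)
-106*(-113) + V(6) = -106*(-113) + (-1 - 6*6) = 11978 + (-1 - 36) = 11978 - 37 = 11941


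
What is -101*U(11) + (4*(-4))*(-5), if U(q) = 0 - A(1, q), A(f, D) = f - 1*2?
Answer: -21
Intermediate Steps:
A(f, D) = -2 + f (A(f, D) = f - 2 = -2 + f)
U(q) = 1 (U(q) = 0 - (-2 + 1) = 0 - 1*(-1) = 0 + 1 = 1)
-101*U(11) + (4*(-4))*(-5) = -101*1 + (4*(-4))*(-5) = -101 - 16*(-5) = -101 + 80 = -21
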